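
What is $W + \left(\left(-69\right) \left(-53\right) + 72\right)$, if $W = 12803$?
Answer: $16532$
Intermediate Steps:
$W + \left(\left(-69\right) \left(-53\right) + 72\right) = 12803 + \left(\left(-69\right) \left(-53\right) + 72\right) = 12803 + \left(3657 + 72\right) = 12803 + 3729 = 16532$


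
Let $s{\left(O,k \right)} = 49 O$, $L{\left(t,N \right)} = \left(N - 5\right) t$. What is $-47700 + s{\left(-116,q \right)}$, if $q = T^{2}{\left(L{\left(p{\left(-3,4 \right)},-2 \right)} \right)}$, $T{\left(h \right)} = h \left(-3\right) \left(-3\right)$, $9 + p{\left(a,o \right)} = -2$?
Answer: $-53384$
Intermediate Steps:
$p{\left(a,o \right)} = -11$ ($p{\left(a,o \right)} = -9 - 2 = -11$)
$L{\left(t,N \right)} = t \left(-5 + N\right)$ ($L{\left(t,N \right)} = \left(-5 + N\right) t = t \left(-5 + N\right)$)
$T{\left(h \right)} = 9 h$ ($T{\left(h \right)} = - 3 h \left(-3\right) = 9 h$)
$q = 480249$ ($q = \left(9 \left(- 11 \left(-5 - 2\right)\right)\right)^{2} = \left(9 \left(\left(-11\right) \left(-7\right)\right)\right)^{2} = \left(9 \cdot 77\right)^{2} = 693^{2} = 480249$)
$-47700 + s{\left(-116,q \right)} = -47700 + 49 \left(-116\right) = -47700 - 5684 = -53384$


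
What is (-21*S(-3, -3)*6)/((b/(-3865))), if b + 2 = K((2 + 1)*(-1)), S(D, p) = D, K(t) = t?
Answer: 292194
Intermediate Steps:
b = -5 (b = -2 + (2 + 1)*(-1) = -2 + 3*(-1) = -2 - 3 = -5)
(-21*S(-3, -3)*6)/((b/(-3865))) = (-21*(-3)*6)/((-5/(-3865))) = (63*6)/((-5*(-1/3865))) = 378/(1/773) = 378*773 = 292194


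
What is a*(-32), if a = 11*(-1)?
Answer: 352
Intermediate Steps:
a = -11
a*(-32) = -11*(-32) = 352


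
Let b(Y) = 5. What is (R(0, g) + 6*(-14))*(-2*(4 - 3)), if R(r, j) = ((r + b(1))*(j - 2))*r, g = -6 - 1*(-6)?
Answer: 168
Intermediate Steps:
g = 0 (g = -6 + 6 = 0)
R(r, j) = r*(-2 + j)*(5 + r) (R(r, j) = ((r + 5)*(j - 2))*r = ((5 + r)*(-2 + j))*r = ((-2 + j)*(5 + r))*r = r*(-2 + j)*(5 + r))
(R(0, g) + 6*(-14))*(-2*(4 - 3)) = (0*(-10 - 2*0 + 5*0 + 0*0) + 6*(-14))*(-2*(4 - 3)) = (0*(-10 + 0 + 0 + 0) - 84)*(-2*1) = (0*(-10) - 84)*(-2) = (0 - 84)*(-2) = -84*(-2) = 168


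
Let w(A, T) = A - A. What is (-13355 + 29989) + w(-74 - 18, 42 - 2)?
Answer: 16634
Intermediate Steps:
w(A, T) = 0
(-13355 + 29989) + w(-74 - 18, 42 - 2) = (-13355 + 29989) + 0 = 16634 + 0 = 16634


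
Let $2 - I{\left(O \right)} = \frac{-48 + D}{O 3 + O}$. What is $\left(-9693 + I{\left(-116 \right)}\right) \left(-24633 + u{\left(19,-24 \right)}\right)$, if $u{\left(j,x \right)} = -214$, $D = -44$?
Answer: $\frac{27932475613}{116} \approx 2.408 \cdot 10^{8}$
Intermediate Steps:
$I{\left(O \right)} = 2 + \frac{23}{O}$ ($I{\left(O \right)} = 2 - \frac{-48 - 44}{O 3 + O} = 2 - - \frac{92}{3 O + O} = 2 - - \frac{92}{4 O} = 2 - - 92 \frac{1}{4 O} = 2 - - \frac{23}{O} = 2 + \frac{23}{O}$)
$\left(-9693 + I{\left(-116 \right)}\right) \left(-24633 + u{\left(19,-24 \right)}\right) = \left(-9693 + \left(2 + \frac{23}{-116}\right)\right) \left(-24633 - 214\right) = \left(-9693 + \left(2 + 23 \left(- \frac{1}{116}\right)\right)\right) \left(-24847\right) = \left(-9693 + \left(2 - \frac{23}{116}\right)\right) \left(-24847\right) = \left(-9693 + \frac{209}{116}\right) \left(-24847\right) = \left(- \frac{1124179}{116}\right) \left(-24847\right) = \frac{27932475613}{116}$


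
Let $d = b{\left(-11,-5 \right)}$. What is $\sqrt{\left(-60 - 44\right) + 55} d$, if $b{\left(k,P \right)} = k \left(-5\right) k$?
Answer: $- 4235 i \approx - 4235.0 i$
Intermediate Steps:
$b{\left(k,P \right)} = - 5 k^{2}$ ($b{\left(k,P \right)} = - 5 k k = - 5 k^{2}$)
$d = -605$ ($d = - 5 \left(-11\right)^{2} = \left(-5\right) 121 = -605$)
$\sqrt{\left(-60 - 44\right) + 55} d = \sqrt{\left(-60 - 44\right) + 55} \left(-605\right) = \sqrt{-104 + 55} \left(-605\right) = \sqrt{-49} \left(-605\right) = 7 i \left(-605\right) = - 4235 i$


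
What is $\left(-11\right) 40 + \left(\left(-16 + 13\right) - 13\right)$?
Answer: $-456$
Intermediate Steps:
$\left(-11\right) 40 + \left(\left(-16 + 13\right) - 13\right) = -440 - 16 = -456$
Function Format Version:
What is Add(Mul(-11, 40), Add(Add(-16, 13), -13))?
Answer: -456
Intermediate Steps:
Add(Mul(-11, 40), Add(Add(-16, 13), -13)) = Add(-440, Add(-3, -13)) = Add(-440, -16) = -456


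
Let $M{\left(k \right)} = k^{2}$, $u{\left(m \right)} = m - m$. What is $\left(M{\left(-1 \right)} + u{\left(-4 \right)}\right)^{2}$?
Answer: $1$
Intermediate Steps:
$u{\left(m \right)} = 0$
$\left(M{\left(-1 \right)} + u{\left(-4 \right)}\right)^{2} = \left(\left(-1\right)^{2} + 0\right)^{2} = \left(1 + 0\right)^{2} = 1^{2} = 1$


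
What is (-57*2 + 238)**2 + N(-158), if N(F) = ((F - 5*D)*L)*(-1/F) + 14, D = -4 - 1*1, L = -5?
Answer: 2432285/158 ≈ 15394.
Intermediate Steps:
D = -5 (D = -4 - 1 = -5)
N(F) = 14 - (-125 - 5*F)/F (N(F) = ((F - 5*(-5))*(-5))*(-1/F) + 14 = ((F + 25)*(-5))*(-1/F) + 14 = ((25 + F)*(-5))*(-1/F) + 14 = (-125 - 5*F)*(-1/F) + 14 = -(-125 - 5*F)/F + 14 = 14 - (-125 - 5*F)/F)
(-57*2 + 238)**2 + N(-158) = (-57*2 + 238)**2 + (19 + 125/(-158)) = (-114 + 238)**2 + (19 + 125*(-1/158)) = 124**2 + (19 - 125/158) = 15376 + 2877/158 = 2432285/158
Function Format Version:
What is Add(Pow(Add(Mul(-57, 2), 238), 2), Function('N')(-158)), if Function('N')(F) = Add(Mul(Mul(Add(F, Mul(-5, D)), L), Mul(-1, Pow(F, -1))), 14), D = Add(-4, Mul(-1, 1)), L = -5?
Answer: Rational(2432285, 158) ≈ 15394.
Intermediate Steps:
D = -5 (D = Add(-4, -1) = -5)
Function('N')(F) = Add(14, Mul(-1, Pow(F, -1), Add(-125, Mul(-5, F)))) (Function('N')(F) = Add(Mul(Mul(Add(F, Mul(-5, -5)), -5), Mul(-1, Pow(F, -1))), 14) = Add(Mul(Mul(Add(F, 25), -5), Mul(-1, Pow(F, -1))), 14) = Add(Mul(Mul(Add(25, F), -5), Mul(-1, Pow(F, -1))), 14) = Add(Mul(Add(-125, Mul(-5, F)), Mul(-1, Pow(F, -1))), 14) = Add(Mul(-1, Pow(F, -1), Add(-125, Mul(-5, F))), 14) = Add(14, Mul(-1, Pow(F, -1), Add(-125, Mul(-5, F)))))
Add(Pow(Add(Mul(-57, 2), 238), 2), Function('N')(-158)) = Add(Pow(Add(Mul(-57, 2), 238), 2), Add(19, Mul(125, Pow(-158, -1)))) = Add(Pow(Add(-114, 238), 2), Add(19, Mul(125, Rational(-1, 158)))) = Add(Pow(124, 2), Add(19, Rational(-125, 158))) = Add(15376, Rational(2877, 158)) = Rational(2432285, 158)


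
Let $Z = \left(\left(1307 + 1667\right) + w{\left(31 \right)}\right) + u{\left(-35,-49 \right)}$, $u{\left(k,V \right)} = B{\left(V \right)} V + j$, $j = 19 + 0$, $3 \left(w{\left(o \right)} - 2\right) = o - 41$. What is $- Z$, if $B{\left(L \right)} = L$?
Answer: $- \frac{16178}{3} \approx -5392.7$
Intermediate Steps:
$w{\left(o \right)} = - \frac{35}{3} + \frac{o}{3}$ ($w{\left(o \right)} = 2 + \frac{o - 41}{3} = 2 + \frac{-41 + o}{3} = 2 + \left(- \frac{41}{3} + \frac{o}{3}\right) = - \frac{35}{3} + \frac{o}{3}$)
$j = 19$
$u{\left(k,V \right)} = 19 + V^{2}$ ($u{\left(k,V \right)} = V V + 19 = V^{2} + 19 = 19 + V^{2}$)
$Z = \frac{16178}{3}$ ($Z = \left(\left(1307 + 1667\right) + \left(- \frac{35}{3} + \frac{1}{3} \cdot 31\right)\right) + \left(19 + \left(-49\right)^{2}\right) = \left(2974 + \left(- \frac{35}{3} + \frac{31}{3}\right)\right) + \left(19 + 2401\right) = \left(2974 - \frac{4}{3}\right) + 2420 = \frac{8918}{3} + 2420 = \frac{16178}{3} \approx 5392.7$)
$- Z = \left(-1\right) \frac{16178}{3} = - \frac{16178}{3}$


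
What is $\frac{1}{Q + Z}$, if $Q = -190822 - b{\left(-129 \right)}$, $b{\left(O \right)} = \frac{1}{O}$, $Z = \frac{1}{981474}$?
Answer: $- \frac{14067794}{2684444477601} \approx -5.2405 \cdot 10^{-6}$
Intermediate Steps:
$Z = \frac{1}{981474} \approx 1.0189 \cdot 10^{-6}$
$Q = - \frac{24616037}{129}$ ($Q = -190822 - \frac{1}{-129} = -190822 - - \frac{1}{129} = -190822 + \frac{1}{129} = - \frac{24616037}{129} \approx -1.9082 \cdot 10^{5}$)
$\frac{1}{Q + Z} = \frac{1}{- \frac{24616037}{129} + \frac{1}{981474}} = \frac{1}{- \frac{2684444477601}{14067794}} = - \frac{14067794}{2684444477601}$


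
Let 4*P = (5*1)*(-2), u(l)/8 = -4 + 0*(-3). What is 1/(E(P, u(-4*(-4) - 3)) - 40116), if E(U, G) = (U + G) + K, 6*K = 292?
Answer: -6/240611 ≈ -2.4937e-5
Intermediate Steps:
u(l) = -32 (u(l) = 8*(-4 + 0*(-3)) = 8*(-4 + 0) = 8*(-4) = -32)
K = 146/3 (K = (⅙)*292 = 146/3 ≈ 48.667)
P = -5/2 (P = ((5*1)*(-2))/4 = (5*(-2))/4 = (¼)*(-10) = -5/2 ≈ -2.5000)
E(U, G) = 146/3 + G + U (E(U, G) = (U + G) + 146/3 = (G + U) + 146/3 = 146/3 + G + U)
1/(E(P, u(-4*(-4) - 3)) - 40116) = 1/((146/3 - 32 - 5/2) - 40116) = 1/(85/6 - 40116) = 1/(-240611/6) = -6/240611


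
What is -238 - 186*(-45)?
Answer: 8132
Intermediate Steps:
-238 - 186*(-45) = -238 + 8370 = 8132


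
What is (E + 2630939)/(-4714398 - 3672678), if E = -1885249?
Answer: -372845/4193538 ≈ -0.088909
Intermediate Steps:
(E + 2630939)/(-4714398 - 3672678) = (-1885249 + 2630939)/(-4714398 - 3672678) = 745690/(-8387076) = 745690*(-1/8387076) = -372845/4193538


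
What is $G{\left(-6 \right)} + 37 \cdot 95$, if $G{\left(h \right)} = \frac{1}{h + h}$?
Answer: $\frac{42179}{12} \approx 3514.9$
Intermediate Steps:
$G{\left(h \right)} = \frac{1}{2 h}$
$G{\left(-6 \right)} + 37 \cdot 95 = \frac{1}{2 \left(-6\right)} + 37 \cdot 95 = \frac{1}{2} \left(- \frac{1}{6}\right) + 3515 = - \frac{1}{12} + 3515 = \frac{42179}{12}$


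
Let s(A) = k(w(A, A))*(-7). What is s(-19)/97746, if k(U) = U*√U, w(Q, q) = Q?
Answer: 133*I*√19/97746 ≈ 0.005931*I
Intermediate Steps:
k(U) = U^(3/2)
s(A) = -7*A^(3/2) (s(A) = A^(3/2)*(-7) = -7*A^(3/2))
s(-19)/97746 = -(-133)*I*√19/97746 = -(-133)*I*√19*(1/97746) = (133*I*√19)*(1/97746) = 133*I*√19/97746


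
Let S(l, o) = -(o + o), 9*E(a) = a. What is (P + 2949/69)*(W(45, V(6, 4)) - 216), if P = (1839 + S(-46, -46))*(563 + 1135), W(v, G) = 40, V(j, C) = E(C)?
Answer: -13272909232/23 ≈ -5.7708e+8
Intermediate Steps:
E(a) = a/9
S(l, o) = -2*o
V(j, C) = C/9
P = 3278838 (P = (1839 - 2*(-46))*(563 + 1135) = (1839 + 92)*1698 = 1931*1698 = 3278838)
(P + 2949/69)*(W(45, V(6, 4)) - 216) = (3278838 + 2949/69)*(40 - 216) = (3278838 + 2949*(1/69))*(-176) = (3278838 + 983/23)*(-176) = (75414257/23)*(-176) = -13272909232/23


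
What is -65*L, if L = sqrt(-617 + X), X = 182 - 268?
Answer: -65*I*sqrt(703) ≈ -1723.4*I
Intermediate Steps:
X = -86
L = I*sqrt(703) (L = sqrt(-617 - 86) = sqrt(-703) = I*sqrt(703) ≈ 26.514*I)
-65*L = -65*I*sqrt(703)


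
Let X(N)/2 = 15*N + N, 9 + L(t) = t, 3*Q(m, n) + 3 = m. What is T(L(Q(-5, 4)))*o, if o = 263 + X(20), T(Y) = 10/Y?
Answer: -774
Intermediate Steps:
Q(m, n) = -1 + m/3
L(t) = -9 + t
X(N) = 32*N (X(N) = 2*(15*N + N) = 2*(16*N) = 32*N)
o = 903 (o = 263 + 32*20 = 263 + 640 = 903)
T(L(Q(-5, 4)))*o = (10/(-9 + (-1 + (⅓)*(-5))))*903 = (10/(-9 + (-1 - 5/3)))*903 = (10/(-9 - 8/3))*903 = (10/(-35/3))*903 = (10*(-3/35))*903 = -6/7*903 = -774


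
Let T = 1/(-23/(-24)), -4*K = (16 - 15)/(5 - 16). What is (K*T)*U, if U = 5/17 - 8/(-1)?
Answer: 846/4301 ≈ 0.19670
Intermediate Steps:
K = 1/44 (K = -(16 - 15)/(4*(5 - 16)) = -1/(4*(-11)) = -(-1)/(4*11) = -¼*(-1/11) = 1/44 ≈ 0.022727)
U = 141/17 (U = 5*(1/17) - 8*(-1) = 5/17 + 8 = 141/17 ≈ 8.2941)
T = 24/23 (T = 1/(-23*(-1/24)) = 1/(23/24) = 24/23 ≈ 1.0435)
(K*T)*U = ((1/44)*(24/23))*(141/17) = (6/253)*(141/17) = 846/4301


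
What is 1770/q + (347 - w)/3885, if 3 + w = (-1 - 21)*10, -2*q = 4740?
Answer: -12279/20461 ≈ -0.60012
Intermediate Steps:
q = -2370 (q = -½*4740 = -2370)
w = -223 (w = -3 + (-1 - 21)*10 = -3 - 22*10 = -3 - 220 = -223)
1770/q + (347 - w)/3885 = 1770/(-2370) + (347 - 1*(-223))/3885 = 1770*(-1/2370) + (347 + 223)*(1/3885) = -59/79 + 570*(1/3885) = -59/79 + 38/259 = -12279/20461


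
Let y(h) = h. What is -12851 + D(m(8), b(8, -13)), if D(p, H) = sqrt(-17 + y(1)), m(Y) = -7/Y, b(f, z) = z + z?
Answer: -12851 + 4*I ≈ -12851.0 + 4.0*I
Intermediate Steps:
b(f, z) = 2*z
D(p, H) = 4*I (D(p, H) = sqrt(-17 + 1) = sqrt(-16) = 4*I)
-12851 + D(m(8), b(8, -13)) = -12851 + 4*I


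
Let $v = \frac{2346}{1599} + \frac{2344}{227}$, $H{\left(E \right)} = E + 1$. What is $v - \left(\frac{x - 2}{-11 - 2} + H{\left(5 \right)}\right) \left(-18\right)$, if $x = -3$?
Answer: $\frac{1179348}{9307} \approx 126.72$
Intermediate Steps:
$H{\left(E \right)} = 1 + E$
$v = \frac{1426866}{120991}$ ($v = 2346 \cdot \frac{1}{1599} + 2344 \cdot \frac{1}{227} = \frac{782}{533} + \frac{2344}{227} = \frac{1426866}{120991} \approx 11.793$)
$v - \left(\frac{x - 2}{-11 - 2} + H{\left(5 \right)}\right) \left(-18\right) = \frac{1426866}{120991} - \left(\frac{-3 - 2}{-11 - 2} + \left(1 + 5\right)\right) \left(-18\right) = \frac{1426866}{120991} - \left(- \frac{5}{-13} + 6\right) \left(-18\right) = \frac{1426866}{120991} - \left(\left(-5\right) \left(- \frac{1}{13}\right) + 6\right) \left(-18\right) = \frac{1426866}{120991} - \left(\frac{5}{13} + 6\right) \left(-18\right) = \frac{1426866}{120991} - \frac{83}{13} \left(-18\right) = \frac{1426866}{120991} - - \frac{1494}{13} = \frac{1426866}{120991} + \frac{1494}{13} = \frac{1179348}{9307}$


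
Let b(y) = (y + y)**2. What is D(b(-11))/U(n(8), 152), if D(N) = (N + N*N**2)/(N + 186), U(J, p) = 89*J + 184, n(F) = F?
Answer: 28345097/150080 ≈ 188.87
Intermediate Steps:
b(y) = 4*y**2 (b(y) = (2*y)**2 = 4*y**2)
U(J, p) = 184 + 89*J
D(N) = (N + N**3)/(186 + N)
D(b(-11))/U(n(8), 152) = ((4*(-11)**2 + (4*(-11)**2)**3)/(186 + 4*(-11)**2))/(184 + 89*8) = ((4*121 + (4*121)**3)/(186 + 4*121))/(184 + 712) = ((484 + 484**3)/(186 + 484))/896 = ((484 + 113379904)/670)*(1/896) = ((1/670)*113380388)*(1/896) = (56690194/335)*(1/896) = 28345097/150080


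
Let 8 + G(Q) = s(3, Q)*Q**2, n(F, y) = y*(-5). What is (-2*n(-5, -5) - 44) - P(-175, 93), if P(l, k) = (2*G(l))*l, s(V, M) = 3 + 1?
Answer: 42872106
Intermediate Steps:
s(V, M) = 4
n(F, y) = -5*y
G(Q) = -8 + 4*Q**2
P(l, k) = l*(-16 + 8*l**2) (P(l, k) = (2*(-8 + 4*l**2))*l = (-16 + 8*l**2)*l = l*(-16 + 8*l**2))
(-2*n(-5, -5) - 44) - P(-175, 93) = (-(-10)*(-5) - 44) - 8*(-175)*(-2 + (-175)**2) = (-2*25 - 44) - 8*(-175)*(-2 + 30625) = (-50 - 44) - 8*(-175)*30623 = -94 - 1*(-42872200) = -94 + 42872200 = 42872106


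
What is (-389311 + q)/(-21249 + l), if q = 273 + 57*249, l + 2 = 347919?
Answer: -374845/326668 ≈ -1.1475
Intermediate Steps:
l = 347917 (l = -2 + 347919 = 347917)
q = 14466 (q = 273 + 14193 = 14466)
(-389311 + q)/(-21249 + l) = (-389311 + 14466)/(-21249 + 347917) = -374845/326668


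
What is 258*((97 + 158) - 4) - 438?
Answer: 64320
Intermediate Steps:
258*((97 + 158) - 4) - 438 = 258*(255 - 4) - 438 = 258*251 - 438 = 64758 - 438 = 64320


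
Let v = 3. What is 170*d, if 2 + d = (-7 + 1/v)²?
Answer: 64940/9 ≈ 7215.6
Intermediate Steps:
d = 382/9 (d = -2 + (-7 + 1/3)² = -2 + (-7 + ⅓)² = -2 + (-20/3)² = -2 + 400/9 = 382/9 ≈ 42.444)
170*d = 170*(382/9) = 64940/9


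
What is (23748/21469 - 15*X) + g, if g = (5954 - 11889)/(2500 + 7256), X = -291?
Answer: 914360343833/209451564 ≈ 4365.5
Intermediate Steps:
g = -5935/9756 ≈ -0.60834
(23748/21469 - 15*X) + g = (23748/21469 - 15*(-291)) - 5935/9756 = (23748*(1/21469) - 1*(-4365)) - 5935/9756 = (23748/21469 + 4365) - 5935/9756 = 93735933/21469 - 5935/9756 = 914360343833/209451564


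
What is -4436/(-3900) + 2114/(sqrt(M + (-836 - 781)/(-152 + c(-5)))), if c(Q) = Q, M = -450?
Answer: 1109/975 - 2114*I*sqrt(10838181)/69033 ≈ 1.1374 - 100.82*I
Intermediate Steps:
-4436/(-3900) + 2114/(sqrt(M + (-836 - 781)/(-152 + c(-5)))) = -4436/(-3900) + 2114/(sqrt(-450 + (-836 - 781)/(-152 - 5))) = -4436*(-1/3900) + 2114/(sqrt(-450 - 1617/(-157))) = 1109/975 + 2114/(sqrt(-450 - 1617*(-1/157))) = 1109/975 + 2114/(sqrt(-450 + 1617/157)) = 1109/975 + 2114/(sqrt(-69033/157)) = 1109/975 + 2114/((I*sqrt(10838181)/157)) = 1109/975 + 2114*(-I*sqrt(10838181)/69033) = 1109/975 - 2114*I*sqrt(10838181)/69033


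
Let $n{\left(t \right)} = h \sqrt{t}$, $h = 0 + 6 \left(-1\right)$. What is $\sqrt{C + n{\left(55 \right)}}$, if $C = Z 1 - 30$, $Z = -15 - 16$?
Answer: $\sqrt{-61 - 6 \sqrt{55}} \approx 10.271 i$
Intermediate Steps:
$Z = -31$
$h = -6$ ($h = 0 - 6 = -6$)
$n{\left(t \right)} = - 6 \sqrt{t}$
$C = -61$ ($C = \left(-31\right) 1 - 30 = -31 - 30 = -61$)
$\sqrt{C + n{\left(55 \right)}} = \sqrt{-61 - 6 \sqrt{55}}$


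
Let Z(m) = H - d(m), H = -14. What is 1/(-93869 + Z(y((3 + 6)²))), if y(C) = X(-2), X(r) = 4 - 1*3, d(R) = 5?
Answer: -1/93888 ≈ -1.0651e-5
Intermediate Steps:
X(r) = 1 (X(r) = 4 - 3 = 1)
y(C) = 1
Z(m) = -19 (Z(m) = -14 - 1*5 = -14 - 5 = -19)
1/(-93869 + Z(y((3 + 6)²))) = 1/(-93869 - 19) = 1/(-93888) = -1/93888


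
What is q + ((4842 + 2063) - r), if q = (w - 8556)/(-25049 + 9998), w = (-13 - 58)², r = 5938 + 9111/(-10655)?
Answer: 155250829621/160368405 ≈ 968.09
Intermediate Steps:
r = 63260279/10655 (r = 5938 + 9111*(-1/10655) = 5938 - 9111/10655 = 63260279/10655 ≈ 5937.1)
w = 5041 (w = (-71)² = 5041)
q = 3515/15051 (q = (5041 - 8556)/(-25049 + 9998) = -3515/(-15051) = -3515*(-1/15051) = 3515/15051 ≈ 0.23354)
q + ((4842 + 2063) - r) = 3515/15051 + ((4842 + 2063) - 1*63260279/10655) = 3515/15051 + (6905 - 63260279/10655) = 3515/15051 + 10312496/10655 = 155250829621/160368405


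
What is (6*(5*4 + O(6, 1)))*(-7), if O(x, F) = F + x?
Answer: -1134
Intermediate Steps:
(6*(5*4 + O(6, 1)))*(-7) = (6*(5*4 + (1 + 6)))*(-7) = (6*(20 + 7))*(-7) = (6*27)*(-7) = 162*(-7) = -1134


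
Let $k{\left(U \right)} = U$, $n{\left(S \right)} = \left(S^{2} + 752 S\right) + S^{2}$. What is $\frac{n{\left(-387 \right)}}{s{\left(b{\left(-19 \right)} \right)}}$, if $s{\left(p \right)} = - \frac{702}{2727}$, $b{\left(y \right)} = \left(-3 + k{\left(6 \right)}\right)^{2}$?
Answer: $- \frac{429957}{13} \approx -33074.0$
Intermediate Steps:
$n{\left(S \right)} = 2 S^{2} + 752 S$
$b{\left(y \right)} = 9$ ($b{\left(y \right)} = \left(-3 + 6\right)^{2} = 3^{2} = 9$)
$s{\left(p \right)} = - \frac{26}{101}$ ($s{\left(p \right)} = \left(-702\right) \frac{1}{2727} = - \frac{26}{101}$)
$\frac{n{\left(-387 \right)}}{s{\left(b{\left(-19 \right)} \right)}} = \frac{2 \left(-387\right) \left(376 - 387\right)}{- \frac{26}{101}} = 2 \left(-387\right) \left(-11\right) \left(- \frac{101}{26}\right) = 8514 \left(- \frac{101}{26}\right) = - \frac{429957}{13}$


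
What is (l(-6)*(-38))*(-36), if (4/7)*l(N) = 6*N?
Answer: -86184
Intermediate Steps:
l(N) = 21*N/2 (l(N) = 7*(6*N)/4 = 21*N/2)
(l(-6)*(-38))*(-36) = (((21/2)*(-6))*(-38))*(-36) = -63*(-38)*(-36) = 2394*(-36) = -86184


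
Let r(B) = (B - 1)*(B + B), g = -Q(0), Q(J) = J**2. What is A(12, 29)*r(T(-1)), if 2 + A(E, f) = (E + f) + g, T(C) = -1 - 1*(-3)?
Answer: 156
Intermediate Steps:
T(C) = 2 (T(C) = -1 + 3 = 2)
g = 0 (g = -1*0**2 = -1*0 = 0)
A(E, f) = -2 + E + f (A(E, f) = -2 + ((E + f) + 0) = -2 + (E + f) = -2 + E + f)
r(B) = 2*B*(-1 + B) (r(B) = (-1 + B)*(2*B) = 2*B*(-1 + B))
A(12, 29)*r(T(-1)) = (-2 + 12 + 29)*(2*2*(-1 + 2)) = 39*(2*2*1) = 39*4 = 156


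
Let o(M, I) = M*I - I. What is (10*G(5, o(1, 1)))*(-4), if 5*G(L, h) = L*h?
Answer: 0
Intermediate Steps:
o(M, I) = -I + I*M (o(M, I) = I*M - I = -I + I*M)
G(L, h) = L*h/5 (G(L, h) = (L*h)/5 = L*h/5)
(10*G(5, o(1, 1)))*(-4) = (10*((⅕)*5*(1*(-1 + 1))))*(-4) = (10*((⅕)*5*(1*0)))*(-4) = (10*((⅕)*5*0))*(-4) = (10*0)*(-4) = 0*(-4) = 0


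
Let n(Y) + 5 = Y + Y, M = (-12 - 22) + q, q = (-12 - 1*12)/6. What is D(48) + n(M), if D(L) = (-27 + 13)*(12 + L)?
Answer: -921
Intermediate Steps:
D(L) = -168 - 14*L (D(L) = -14*(12 + L) = -168 - 14*L)
q = -4 (q = (-12 - 12)*(1/6) = -24*1/6 = -4)
M = -38 (M = (-12 - 22) - 4 = -34 - 4 = -38)
n(Y) = -5 + 2*Y (n(Y) = -5 + (Y + Y) = -5 + 2*Y)
D(48) + n(M) = (-168 - 14*48) + (-5 + 2*(-38)) = (-168 - 672) + (-5 - 76) = -840 - 81 = -921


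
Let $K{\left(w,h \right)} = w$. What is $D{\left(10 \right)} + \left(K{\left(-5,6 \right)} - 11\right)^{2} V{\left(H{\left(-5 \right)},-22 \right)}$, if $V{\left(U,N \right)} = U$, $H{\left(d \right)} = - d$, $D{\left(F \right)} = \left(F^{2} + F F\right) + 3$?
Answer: $1483$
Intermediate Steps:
$D{\left(F \right)} = 3 + 2 F^{2}$ ($D{\left(F \right)} = \left(F^{2} + F^{2}\right) + 3 = 2 F^{2} + 3 = 3 + 2 F^{2}$)
$D{\left(10 \right)} + \left(K{\left(-5,6 \right)} - 11\right)^{2} V{\left(H{\left(-5 \right)},-22 \right)} = \left(3 + 2 \cdot 10^{2}\right) + \left(-5 - 11\right)^{2} \left(\left(-1\right) \left(-5\right)\right) = \left(3 + 2 \cdot 100\right) + \left(-16\right)^{2} \cdot 5 = \left(3 + 200\right) + 256 \cdot 5 = 203 + 1280 = 1483$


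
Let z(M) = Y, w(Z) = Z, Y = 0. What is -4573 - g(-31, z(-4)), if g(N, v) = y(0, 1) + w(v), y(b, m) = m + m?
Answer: -4575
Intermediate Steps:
y(b, m) = 2*m
z(M) = 0
g(N, v) = 2 + v (g(N, v) = 2*1 + v = 2 + v)
-4573 - g(-31, z(-4)) = -4573 - (2 + 0) = -4573 - 1*2 = -4573 - 2 = -4575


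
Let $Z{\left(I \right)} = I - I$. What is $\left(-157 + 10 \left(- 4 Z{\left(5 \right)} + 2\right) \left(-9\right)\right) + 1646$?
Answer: $1309$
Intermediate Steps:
$Z{\left(I \right)} = 0$
$\left(-157 + 10 \left(- 4 Z{\left(5 \right)} + 2\right) \left(-9\right)\right) + 1646 = \left(-157 + 10 \left(\left(-4\right) 0 + 2\right) \left(-9\right)\right) + 1646 = \left(-157 + 10 \left(0 + 2\right) \left(-9\right)\right) + 1646 = \left(-157 + 10 \cdot 2 \left(-9\right)\right) + 1646 = \left(-157 + 20 \left(-9\right)\right) + 1646 = \left(-157 - 180\right) + 1646 = -337 + 1646 = 1309$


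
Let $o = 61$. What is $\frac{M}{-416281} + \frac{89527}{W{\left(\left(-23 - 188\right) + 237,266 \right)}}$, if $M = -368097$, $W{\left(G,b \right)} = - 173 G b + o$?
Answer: $\frac{403125438392}{498041502367} \approx 0.80942$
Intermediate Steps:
$W{\left(G,b \right)} = 61 - 173 G b$ ($W{\left(G,b \right)} = - 173 G b + 61 = 61 - 173 G b$)
$\frac{M}{-416281} + \frac{89527}{W{\left(\left(-23 - 188\right) + 237,266 \right)}} = - \frac{368097}{-416281} + \frac{89527}{61 - 173 \left(\left(-23 - 188\right) + 237\right) 266} = \left(-368097\right) \left(- \frac{1}{416281}\right) + \frac{89527}{61 - 173 \left(-211 + 237\right) 266} = \frac{368097}{416281} + \frac{89527}{61 - 4498 \cdot 266} = \frac{368097}{416281} + \frac{89527}{61 - 1196468} = \frac{368097}{416281} + \frac{89527}{-1196407} = \frac{368097}{416281} + 89527 \left(- \frac{1}{1196407}\right) = \frac{368097}{416281} - \frac{89527}{1196407} = \frac{403125438392}{498041502367}$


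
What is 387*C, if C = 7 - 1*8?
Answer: -387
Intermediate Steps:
C = -1 (C = 7 - 8 = -1)
387*C = 387*(-1) = -387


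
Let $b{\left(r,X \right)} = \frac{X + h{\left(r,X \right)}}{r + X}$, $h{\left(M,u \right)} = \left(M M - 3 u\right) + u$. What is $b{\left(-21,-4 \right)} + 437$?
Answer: $\frac{2096}{5} \approx 419.2$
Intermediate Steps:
$h{\left(M,u \right)} = M^{2} - 2 u$ ($h{\left(M,u \right)} = \left(M^{2} - 3 u\right) + u = M^{2} - 2 u$)
$b{\left(r,X \right)} = \frac{r^{2} - X}{X + r}$ ($b{\left(r,X \right)} = \frac{X - \left(- r^{2} + 2 X\right)}{r + X} = \frac{r^{2} - X}{X + r}$)
$b{\left(-21,-4 \right)} + 437 = \frac{\left(-21\right)^{2} - -4}{-4 - 21} + 437 = \frac{441 + 4}{-25} + 437 = \left(- \frac{1}{25}\right) 445 + 437 = - \frac{89}{5} + 437 = \frac{2096}{5}$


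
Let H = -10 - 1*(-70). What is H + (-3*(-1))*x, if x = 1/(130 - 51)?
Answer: 4743/79 ≈ 60.038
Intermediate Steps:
x = 1/79 ≈ 0.012658
H = 60 (H = -10 + 70 = 60)
H + (-3*(-1))*x = 60 - 3*(-1)*(1/79) = 60 + 3*(1/79) = 60 + 3/79 = 4743/79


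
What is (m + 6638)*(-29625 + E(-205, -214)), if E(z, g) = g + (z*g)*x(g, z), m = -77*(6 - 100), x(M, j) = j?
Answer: -125205770564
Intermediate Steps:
m = 7238 (m = -77*(-94) = 7238)
E(z, g) = g + g*z**2 (E(z, g) = g + (z*g)*z = g + (g*z)*z = g + g*z**2)
(m + 6638)*(-29625 + E(-205, -214)) = (7238 + 6638)*(-29625 - 214*(1 + (-205)**2)) = 13876*(-29625 - 214*(1 + 42025)) = 13876*(-29625 - 214*42026) = 13876*(-29625 - 8993564) = 13876*(-9023189) = -125205770564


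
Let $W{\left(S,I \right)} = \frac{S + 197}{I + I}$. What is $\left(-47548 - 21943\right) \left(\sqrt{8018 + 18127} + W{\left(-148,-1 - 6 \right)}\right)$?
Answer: $\frac{486437}{2} - 208473 \sqrt{2905} \approx -1.0993 \cdot 10^{7}$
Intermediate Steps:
$W{\left(S,I \right)} = \frac{197 + S}{2 I}$
$\left(-47548 - 21943\right) \left(\sqrt{8018 + 18127} + W{\left(-148,-1 - 6 \right)}\right) = \left(-47548 - 21943\right) \left(\sqrt{8018 + 18127} + \frac{197 - 148}{2 \left(-1 - 6\right)}\right) = - 69491 \left(\sqrt{26145} + \frac{1}{2} \frac{1}{-1 - 6} \cdot 49\right) = - 69491 \left(3 \sqrt{2905} + \frac{1}{2} \frac{1}{-7} \cdot 49\right) = - 69491 \left(3 \sqrt{2905} + \frac{1}{2} \left(- \frac{1}{7}\right) 49\right) = - 69491 \left(3 \sqrt{2905} - \frac{7}{2}\right) = - 69491 \left(- \frac{7}{2} + 3 \sqrt{2905}\right) = \frac{486437}{2} - 208473 \sqrt{2905}$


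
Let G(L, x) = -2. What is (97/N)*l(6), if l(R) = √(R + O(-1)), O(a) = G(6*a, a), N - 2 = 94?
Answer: 97/48 ≈ 2.0208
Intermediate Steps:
N = 96 (N = 2 + 94 = 96)
O(a) = -2
l(R) = √(-2 + R) (l(R) = √(R - 2) = √(-2 + R))
(97/N)*l(6) = (97/96)*√(-2 + 6) = (97*(1/96))*√4 = (97/96)*2 = 97/48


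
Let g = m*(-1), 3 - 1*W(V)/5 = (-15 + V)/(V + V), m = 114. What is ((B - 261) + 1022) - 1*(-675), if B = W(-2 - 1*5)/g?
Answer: 572939/399 ≈ 1435.9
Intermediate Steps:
W(V) = 15 - 5*(-15 + V)/(2*V) (W(V) = 15 - 5*(-15 + V)/(V + V) = 15 - 5*(-15 + V)/(2*V))
g = -114 (g = 114*(-1) = -114)
B = -25/399 (B = (25*(3 + (-2 - 1*5))/(2*(-2 - 1*5)))/(-114) = (25*(3 + (-2 - 5))/(2*(-2 - 5)))*(-1/114) = ((25/2)*(3 - 7)/(-7))*(-1/114) = ((25/2)*(-⅐)*(-4))*(-1/114) = (50/7)*(-1/114) = -25/399 ≈ -0.062657)
((B - 261) + 1022) - 1*(-675) = ((-25/399 - 261) + 1022) - 1*(-675) = (-104164/399 + 1022) + 675 = 303614/399 + 675 = 572939/399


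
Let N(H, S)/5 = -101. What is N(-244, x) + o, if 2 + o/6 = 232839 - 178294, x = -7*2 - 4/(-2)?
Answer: 326753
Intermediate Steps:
x = -12 (x = -14 - 4*(-½) = -14 + 2 = -12)
N(H, S) = -505 (N(H, S) = 5*(-101) = -505)
o = 327258 (o = -12 + 6*(232839 - 178294) = -12 + 6*54545 = -12 + 327270 = 327258)
N(-244, x) + o = -505 + 327258 = 326753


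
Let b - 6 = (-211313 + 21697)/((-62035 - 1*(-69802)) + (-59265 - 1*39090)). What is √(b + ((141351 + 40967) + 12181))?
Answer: √99760083441933/22647 ≈ 441.03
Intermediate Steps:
b = 183286/22647 (b = 6 + (-211313 + 21697)/((-62035 - 1*(-69802)) + (-59265 - 1*39090)) = 6 - 189616/((-62035 + 69802) + (-59265 - 39090)) = 6 - 189616/(7767 - 98355) = 6 - 189616/(-90588) = 6 - 189616*(-1/90588) = 6 + 47404/22647 = 183286/22647 ≈ 8.0932)
√(b + ((141351 + 40967) + 12181)) = √(183286/22647 + ((141351 + 40967) + 12181)) = √(183286/22647 + (182318 + 12181)) = √(183286/22647 + 194499) = √(4405002139/22647) = √99760083441933/22647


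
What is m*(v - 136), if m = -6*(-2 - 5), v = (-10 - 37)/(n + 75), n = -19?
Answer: -22989/4 ≈ -5747.3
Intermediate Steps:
v = -47/56 (v = (-10 - 37)/(-19 + 75) = -47/56 ≈ -0.83929)
m = 42 (m = -6*(-7) = 42)
m*(v - 136) = 42*(-47/56 - 136) = 42*(-7663/56) = -22989/4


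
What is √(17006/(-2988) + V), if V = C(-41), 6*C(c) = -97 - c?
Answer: I*√3726202/498 ≈ 3.8762*I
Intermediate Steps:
C(c) = -97/6 - c/6 (C(c) = (-97 - c)/6 = -97/6 - c/6)
V = -28/3 (V = -97/6 - ⅙*(-41) = -97/6 + 41/6 = -28/3 ≈ -9.3333)
√(17006/(-2988) + V) = √(17006/(-2988) - 28/3) = √(17006*(-1/2988) - 28/3) = √(-8503/1494 - 28/3) = √(-22447/1494) = I*√3726202/498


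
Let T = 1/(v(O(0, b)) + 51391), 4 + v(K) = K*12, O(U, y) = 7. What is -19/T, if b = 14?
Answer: -977949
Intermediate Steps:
v(K) = -4 + 12*K (v(K) = -4 + K*12 = -4 + 12*K)
T = 1/51471 (T = 1/((-4 + 12*7) + 51391) = 1/((-4 + 84) + 51391) = 1/(80 + 51391) = 1/51471 ≈ 1.9428e-5)
-19/T = -19/1/51471 = -19*51471 = -977949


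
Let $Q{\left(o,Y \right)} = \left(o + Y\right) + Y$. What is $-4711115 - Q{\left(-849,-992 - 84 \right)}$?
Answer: $-4708114$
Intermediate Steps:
$Q{\left(o,Y \right)} = o + 2 Y$ ($Q{\left(o,Y \right)} = \left(Y + o\right) + Y = o + 2 Y$)
$-4711115 - Q{\left(-849,-992 - 84 \right)} = -4711115 - \left(-849 + 2 \left(-992 - 84\right)\right) = -4711115 - \left(-849 + 2 \left(-1076\right)\right) = -4711115 - \left(-849 - 2152\right) = -4711115 - -3001 = -4711115 + 3001 = -4708114$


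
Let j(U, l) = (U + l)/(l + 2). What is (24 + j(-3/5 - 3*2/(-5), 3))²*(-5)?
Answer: -381924/125 ≈ -3055.4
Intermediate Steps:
j(U, l) = (U + l)/(2 + l)
(24 + j(-3/5 - 3*2/(-5), 3))²*(-5) = (24 + ((-3/5 - 3*2/(-5)) + 3)/(2 + 3))²*(-5) = (24 + ((-3*⅕ - 6*(-⅕)) + 3)/5)²*(-5) = (24 + ((-⅗ + 6/5) + 3)/5)²*(-5) = (24 + (⅗ + 3)/5)²*(-5) = (24 + (⅕)*(18/5))²*(-5) = (24 + 18/25)²*(-5) = (618/25)²*(-5) = (381924/625)*(-5) = -381924/125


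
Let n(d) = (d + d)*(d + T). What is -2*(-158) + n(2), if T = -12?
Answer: 276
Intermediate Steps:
n(d) = 2*d*(-12 + d) (n(d) = (d + d)*(d - 12) = (2*d)*(-12 + d) = 2*d*(-12 + d))
-2*(-158) + n(2) = -2*(-158) + 2*2*(-12 + 2) = 316 + 2*2*(-10) = 316 - 40 = 276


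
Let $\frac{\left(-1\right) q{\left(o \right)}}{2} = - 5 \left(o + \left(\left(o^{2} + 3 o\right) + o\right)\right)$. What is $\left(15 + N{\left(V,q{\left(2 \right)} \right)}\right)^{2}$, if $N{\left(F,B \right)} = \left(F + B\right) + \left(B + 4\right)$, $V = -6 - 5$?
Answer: $82944$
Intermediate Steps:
$V = -11$ ($V = -6 - 5 = -11$)
$q{\left(o \right)} = 10 o^{2} + 50 o$ ($q{\left(o \right)} = - 2 \left(- 5 \left(o + \left(\left(o^{2} + 3 o\right) + o\right)\right)\right) = - 2 \left(- 5 \left(o + \left(o^{2} + 4 o\right)\right)\right) = - 2 \left(- 5 \left(o^{2} + 5 o\right)\right) = - 2 \left(- 25 o - 5 o^{2}\right) = 10 o^{2} + 50 o$)
$N{\left(F,B \right)} = 4 + F + 2 B$ ($N{\left(F,B \right)} = \left(B + F\right) + \left(4 + B\right) = 4 + F + 2 B$)
$\left(15 + N{\left(V,q{\left(2 \right)} \right)}\right)^{2} = \left(15 + \left(4 - 11 + 2 \cdot 10 \cdot 2 \left(5 + 2\right)\right)\right)^{2} = \left(15 + \left(4 - 11 + 2 \cdot 10 \cdot 2 \cdot 7\right)\right)^{2} = \left(15 + \left(4 - 11 + 2 \cdot 140\right)\right)^{2} = \left(15 + \left(4 - 11 + 280\right)\right)^{2} = \left(15 + 273\right)^{2} = 288^{2} = 82944$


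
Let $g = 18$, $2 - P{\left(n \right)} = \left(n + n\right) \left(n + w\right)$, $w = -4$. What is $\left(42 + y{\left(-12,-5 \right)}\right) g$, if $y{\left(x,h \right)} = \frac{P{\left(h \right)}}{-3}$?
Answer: $1284$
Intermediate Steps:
$P{\left(n \right)} = 2 - 2 n \left(-4 + n\right)$ ($P{\left(n \right)} = 2 - \left(n + n\right) \left(n - 4\right) = 2 - 2 n \left(-4 + n\right)$)
$y{\left(x,h \right)} = - \frac{2}{3} - \frac{8 h}{3} + \frac{2 h^{2}}{3}$ ($y{\left(x,h \right)} = \frac{2 - 2 h^{2} + 8 h}{-3} = \left(2 - 2 h^{2} + 8 h\right) \left(- \frac{1}{3}\right) = - \frac{2}{3} - \frac{8 h}{3} + \frac{2 h^{2}}{3}$)
$\left(42 + y{\left(-12,-5 \right)}\right) g = \left(42 - \left(- \frac{38}{3} - \frac{50}{3}\right)\right) 18 = \left(42 + \left(- \frac{2}{3} + \frac{40}{3} + \frac{2}{3} \cdot 25\right)\right) 18 = \left(42 + \left(- \frac{2}{3} + \frac{40}{3} + \frac{50}{3}\right)\right) 18 = \left(42 + \frac{88}{3}\right) 18 = \frac{214}{3} \cdot 18 = 1284$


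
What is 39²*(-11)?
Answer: -16731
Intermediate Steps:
39²*(-11) = 1521*(-11) = -16731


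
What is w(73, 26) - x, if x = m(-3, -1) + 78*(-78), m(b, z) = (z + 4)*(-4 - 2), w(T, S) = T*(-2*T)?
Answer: -4556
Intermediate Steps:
w(T, S) = -2*T²
m(b, z) = -24 - 6*z (m(b, z) = (4 + z)*(-6) = -24 - 6*z)
x = -6102 (x = (-24 - 6*(-1)) + 78*(-78) = (-24 + 6) - 6084 = -18 - 6084 = -6102)
w(73, 26) - x = -2*73² - 1*(-6102) = -2*5329 + 6102 = -10658 + 6102 = -4556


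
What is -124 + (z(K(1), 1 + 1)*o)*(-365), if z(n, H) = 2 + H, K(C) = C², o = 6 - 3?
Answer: -4504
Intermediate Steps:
o = 3
-124 + (z(K(1), 1 + 1)*o)*(-365) = -124 + ((2 + (1 + 1))*3)*(-365) = -124 + ((2 + 2)*3)*(-365) = -124 + (4*3)*(-365) = -124 + 12*(-365) = -124 - 4380 = -4504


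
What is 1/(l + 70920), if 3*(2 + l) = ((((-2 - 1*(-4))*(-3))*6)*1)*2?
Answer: 1/70894 ≈ 1.4106e-5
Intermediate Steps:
l = -26 (l = -2 + (((((-2 - 1*(-4))*(-3))*6)*1)*2)/3 = -2 + (((((-2 + 4)*(-3))*6)*1)*2)/3 = -2 + ((((2*(-3))*6)*1)*2)/3 = -2 + ((-6*6*1)*2)/3 = -2 + (-36*1*2)/3 = -2 + (-36*2)/3 = -2 + (1/3)*(-72) = -2 - 24 = -26)
1/(l + 70920) = 1/(-26 + 70920) = 1/70894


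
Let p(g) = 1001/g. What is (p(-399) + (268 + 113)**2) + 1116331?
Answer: 71904901/57 ≈ 1.2615e+6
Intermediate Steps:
(p(-399) + (268 + 113)**2) + 1116331 = (1001/(-399) + (268 + 113)**2) + 1116331 = (1001*(-1/399) + 381**2) + 1116331 = (-143/57 + 145161) + 1116331 = 8274034/57 + 1116331 = 71904901/57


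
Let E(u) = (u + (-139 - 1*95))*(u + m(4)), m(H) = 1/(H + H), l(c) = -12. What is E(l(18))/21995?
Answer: 2337/17596 ≈ 0.13281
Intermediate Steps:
m(H) = 1/(2*H)
E(u) = (-234 + u)*(⅛ + u) (E(u) = (u + (-139 - 1*95))*(u + (½)/4) = (u + (-139 - 95))*(u + (½)*(¼)) = (u - 234)*(u + ⅛) = (-234 + u)*(⅛ + u))
E(l(18))/21995 = (-117/4 + (-12)² - 1871/8*(-12))/21995 = (-117/4 + 144 + 5613/2)*(1/21995) = (11685/4)*(1/21995) = 2337/17596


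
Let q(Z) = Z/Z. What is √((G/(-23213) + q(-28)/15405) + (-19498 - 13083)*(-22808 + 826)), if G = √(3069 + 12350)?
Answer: √(91583568489847440412996395 - 5508770462325*√15419)/357596265 ≈ 26762.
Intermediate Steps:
G = √15419 ≈ 124.17
q(Z) = 1
√((G/(-23213) + q(-28)/15405) + (-19498 - 13083)*(-22808 + 826)) = √((√15419/(-23213) + 1/15405) + (-19498 - 13083)*(-22808 + 826)) = √((√15419*(-1/23213) + 1*(1/15405)) - 32581*(-21982)) = √((-√15419/23213 + 1/15405) + 716195542) = √((1/15405 - √15419/23213) + 716195542) = √(11032992324511/15405 - √15419/23213)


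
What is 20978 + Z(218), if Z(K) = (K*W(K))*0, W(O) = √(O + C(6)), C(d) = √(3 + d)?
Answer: 20978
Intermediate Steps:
W(O) = √(3 + O) (W(O) = √(O + √(3 + 6)) = √(O + √9) = √(O + 3) = √(3 + O))
Z(K) = 0 (Z(K) = (K*√(3 + K))*0 = 0)
20978 + Z(218) = 20978 + 0 = 20978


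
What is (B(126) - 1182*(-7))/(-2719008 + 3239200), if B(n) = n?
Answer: 525/32512 ≈ 0.016148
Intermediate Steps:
(B(126) - 1182*(-7))/(-2719008 + 3239200) = (126 - 1182*(-7))/(-2719008 + 3239200) = (126 + 8274)/520192 = 8400*(1/520192) = 525/32512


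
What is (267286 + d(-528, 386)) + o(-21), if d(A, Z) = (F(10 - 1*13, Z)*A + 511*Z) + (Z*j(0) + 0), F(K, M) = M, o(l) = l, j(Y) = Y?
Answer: 260703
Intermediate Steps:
d(A, Z) = 511*Z + A*Z (d(A, Z) = (Z*A + 511*Z) + (Z*0 + 0) = (A*Z + 511*Z) + (0 + 0) = (511*Z + A*Z) + 0 = 511*Z + A*Z)
(267286 + d(-528, 386)) + o(-21) = (267286 + 386*(511 - 528)) - 21 = (267286 + 386*(-17)) - 21 = (267286 - 6562) - 21 = 260724 - 21 = 260703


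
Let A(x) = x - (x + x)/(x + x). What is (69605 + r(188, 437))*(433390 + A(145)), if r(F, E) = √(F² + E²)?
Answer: 30176134070 + 433534*√226313 ≈ 3.0382e+10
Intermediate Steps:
r(F, E) = √(E² + F²)
A(x) = -1 + x (A(x) = x - 2*x/(2*x) = x - 2*x*1/(2*x) = x - 1*1 = x - 1 = -1 + x)
(69605 + r(188, 437))*(433390 + A(145)) = (69605 + √(437² + 188²))*(433390 + (-1 + 145)) = (69605 + √(190969 + 35344))*(433390 + 144) = (69605 + √226313)*433534 = 30176134070 + 433534*√226313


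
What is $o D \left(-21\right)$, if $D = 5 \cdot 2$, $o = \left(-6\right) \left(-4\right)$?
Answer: $-5040$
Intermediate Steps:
$o = 24$
$D = 10$
$o D \left(-21\right) = 24 \cdot 10 \left(-21\right) = 240 \left(-21\right) = -5040$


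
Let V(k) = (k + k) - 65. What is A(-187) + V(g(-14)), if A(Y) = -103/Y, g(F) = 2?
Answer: -11304/187 ≈ -60.449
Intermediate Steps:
V(k) = -65 + 2*k (V(k) = 2*k - 65 = -65 + 2*k)
A(-187) + V(g(-14)) = -103/(-187) + (-65 + 2*2) = -103*(-1/187) + (-65 + 4) = 103/187 - 61 = -11304/187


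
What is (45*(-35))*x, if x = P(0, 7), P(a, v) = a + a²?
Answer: 0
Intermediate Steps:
x = 0 (x = 0*(1 + 0) = 0*1 = 0)
(45*(-35))*x = (45*(-35))*0 = -1575*0 = 0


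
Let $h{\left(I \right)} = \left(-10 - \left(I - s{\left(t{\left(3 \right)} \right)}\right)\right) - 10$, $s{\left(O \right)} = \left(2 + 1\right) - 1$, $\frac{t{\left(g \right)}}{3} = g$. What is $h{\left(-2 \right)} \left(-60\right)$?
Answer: $960$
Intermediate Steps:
$t{\left(g \right)} = 3 g$
$s{\left(O \right)} = 2$ ($s{\left(O \right)} = 3 - 1 = 2$)
$h{\left(I \right)} = -18 - I$ ($h{\left(I \right)} = \left(-10 - \left(-2 + I\right)\right) - 10 = \left(-8 - I\right) - 10 = -18 - I$)
$h{\left(-2 \right)} \left(-60\right) = \left(-18 - -2\right) \left(-60\right) = \left(-18 + 2\right) \left(-60\right) = \left(-16\right) \left(-60\right) = 960$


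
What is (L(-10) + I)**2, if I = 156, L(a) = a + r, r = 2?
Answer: 21904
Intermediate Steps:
L(a) = 2 + a (L(a) = a + 2 = 2 + a)
(L(-10) + I)**2 = ((2 - 10) + 156)**2 = (-8 + 156)**2 = 148**2 = 21904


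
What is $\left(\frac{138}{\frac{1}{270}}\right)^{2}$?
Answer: $1388307600$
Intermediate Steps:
$\left(\frac{138}{\frac{1}{270}}\right)^{2} = \left(138 \frac{1}{\frac{1}{270}}\right)^{2} = \left(138 \cdot 270\right)^{2} = 37260^{2} = 1388307600$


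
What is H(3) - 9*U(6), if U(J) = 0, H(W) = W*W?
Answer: 9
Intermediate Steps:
H(W) = W²
H(3) - 9*U(6) = 3² - 9*0 = 9 + 0 = 9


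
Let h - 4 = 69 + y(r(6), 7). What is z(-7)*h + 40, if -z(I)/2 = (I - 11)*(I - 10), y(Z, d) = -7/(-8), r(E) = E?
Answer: -90343/2 ≈ -45172.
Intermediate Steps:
y(Z, d) = 7/8 (y(Z, d) = -7*(-1/8) = 7/8)
z(I) = -2*(-11 + I)*(-10 + I) (z(I) = -2*(I - 11)*(I - 10) = -2*(-11 + I)*(-10 + I))
h = 591/8 (h = 4 + (69 + 7/8) = 4 + 559/8 = 591/8 ≈ 73.875)
z(-7)*h + 40 = (-220 - 2*(-7)**2 + 42*(-7))*(591/8) + 40 = (-220 - 2*49 - 294)*(591/8) + 40 = (-220 - 98 - 294)*(591/8) + 40 = -612*591/8 + 40 = -90423/2 + 40 = -90343/2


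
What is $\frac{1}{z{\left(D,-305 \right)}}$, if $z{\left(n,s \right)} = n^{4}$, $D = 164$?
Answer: $\frac{1}{723394816} \approx 1.3824 \cdot 10^{-9}$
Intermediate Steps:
$\frac{1}{z{\left(D,-305 \right)}} = \frac{1}{164^{4}} = \frac{1}{723394816}$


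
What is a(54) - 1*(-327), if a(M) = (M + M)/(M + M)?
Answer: 328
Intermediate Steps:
a(M) = 1 (a(M) = (2*M)/((2*M)) = (2*M)*(1/(2*M)) = 1)
a(54) - 1*(-327) = 1 - 1*(-327) = 1 + 327 = 328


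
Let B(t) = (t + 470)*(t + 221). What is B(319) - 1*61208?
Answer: 364852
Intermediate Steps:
B(t) = (221 + t)*(470 + t) (B(t) = (470 + t)*(221 + t) = (221 + t)*(470 + t))
B(319) - 1*61208 = (103870 + 319² + 691*319) - 1*61208 = (103870 + 101761 + 220429) - 61208 = 426060 - 61208 = 364852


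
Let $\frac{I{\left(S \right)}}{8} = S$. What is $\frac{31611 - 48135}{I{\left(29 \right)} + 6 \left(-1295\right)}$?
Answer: $\frac{8262}{3769} \approx 2.1921$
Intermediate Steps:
$I{\left(S \right)} = 8 S$
$\frac{31611 - 48135}{I{\left(29 \right)} + 6 \left(-1295\right)} = \frac{31611 - 48135}{8 \cdot 29 + 6 \left(-1295\right)} = - \frac{16524}{232 - 7770} = - \frac{16524}{-7538} = \left(-16524\right) \left(- \frac{1}{7538}\right) = \frac{8262}{3769}$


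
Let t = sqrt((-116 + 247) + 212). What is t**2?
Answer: 343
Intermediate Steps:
t = 7*sqrt(7) (t = sqrt(131 + 212) = sqrt(343) = 7*sqrt(7) ≈ 18.520)
t**2 = (7*sqrt(7))**2 = 343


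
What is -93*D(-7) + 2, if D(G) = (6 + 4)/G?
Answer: 944/7 ≈ 134.86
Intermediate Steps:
D(G) = 10/G
-93*D(-7) + 2 = -930/(-7) + 2 = -930*(-1)/7 + 2 = -93*(-10/7) + 2 = 930/7 + 2 = 944/7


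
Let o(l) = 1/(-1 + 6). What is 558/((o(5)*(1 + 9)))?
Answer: 279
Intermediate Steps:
o(l) = ⅕ (o(l) = 1/5 = ⅕)
558/((o(5)*(1 + 9))) = 558/(((1 + 9)/5)) = 558/(((⅕)*10)) = 558/2 = 558*(½) = 279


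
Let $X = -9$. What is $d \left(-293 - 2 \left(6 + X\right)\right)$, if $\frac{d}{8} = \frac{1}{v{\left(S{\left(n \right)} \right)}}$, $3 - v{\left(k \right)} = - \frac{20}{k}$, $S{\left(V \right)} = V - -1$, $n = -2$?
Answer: $\frac{2296}{17} \approx 135.06$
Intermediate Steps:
$S{\left(V \right)} = 1 + V$ ($S{\left(V \right)} = V + 1 = 1 + V$)
$v{\left(k \right)} = 3 + \frac{20}{k}$ ($v{\left(k \right)} = 3 - - \frac{20}{k} = 3 + \frac{20}{k}$)
$d = - \frac{8}{17}$ ($d = \frac{8}{3 + \frac{20}{1 - 2}} = \frac{8}{3 + \frac{20}{-1}} = \frac{8}{3 + 20 \left(-1\right)} = \frac{8}{3 - 20} = \frac{8}{-17} = 8 \left(- \frac{1}{17}\right) = - \frac{8}{17} \approx -0.47059$)
$d \left(-293 - 2 \left(6 + X\right)\right) = - \frac{8 \left(-293 - 2 \left(6 - 9\right)\right)}{17} = - \frac{8 \left(-293 - -6\right)}{17} = - \frac{8 \left(-293 + 6\right)}{17} = \left(- \frac{8}{17}\right) \left(-287\right) = \frac{2296}{17}$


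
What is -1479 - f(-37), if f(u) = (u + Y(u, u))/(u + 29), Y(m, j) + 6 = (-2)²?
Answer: -11871/8 ≈ -1483.9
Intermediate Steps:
Y(m, j) = -2 (Y(m, j) = -6 + (-2)² = -6 + 4 = -2)
f(u) = (-2 + u)/(29 + u) (f(u) = (u - 2)/(u + 29) = (-2 + u)/(29 + u))
-1479 - f(-37) = -1479 - (-2 - 37)/(29 - 37) = -1479 - (-39)/(-8) = -1479 - (-1)*(-39)/8 = -1479 - 1*39/8 = -1479 - 39/8 = -11871/8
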